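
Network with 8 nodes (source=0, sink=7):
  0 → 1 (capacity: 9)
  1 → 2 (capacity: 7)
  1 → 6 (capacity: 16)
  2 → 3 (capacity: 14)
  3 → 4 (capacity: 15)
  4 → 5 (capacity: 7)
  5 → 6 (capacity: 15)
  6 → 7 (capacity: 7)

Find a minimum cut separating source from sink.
Min cut value = 7, edges: (6,7)

Min cut value: 7
Partition: S = [0, 1, 2, 3, 4, 5, 6], T = [7]
Cut edges: (6,7)

By max-flow min-cut theorem, max flow = min cut = 7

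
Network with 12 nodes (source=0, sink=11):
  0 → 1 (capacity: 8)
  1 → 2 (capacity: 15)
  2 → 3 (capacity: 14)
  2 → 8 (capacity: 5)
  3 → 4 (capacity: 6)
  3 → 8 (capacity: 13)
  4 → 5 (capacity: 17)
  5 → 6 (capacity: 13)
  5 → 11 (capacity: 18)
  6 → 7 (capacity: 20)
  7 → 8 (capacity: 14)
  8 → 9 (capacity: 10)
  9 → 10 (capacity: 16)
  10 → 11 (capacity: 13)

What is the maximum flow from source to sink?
Maximum flow = 8

Max flow: 8

Flow assignment:
  0 → 1: 8/8
  1 → 2: 8/15
  2 → 3: 8/14
  3 → 4: 6/6
  3 → 8: 2/13
  4 → 5: 6/17
  5 → 11: 6/18
  8 → 9: 2/10
  9 → 10: 2/16
  10 → 11: 2/13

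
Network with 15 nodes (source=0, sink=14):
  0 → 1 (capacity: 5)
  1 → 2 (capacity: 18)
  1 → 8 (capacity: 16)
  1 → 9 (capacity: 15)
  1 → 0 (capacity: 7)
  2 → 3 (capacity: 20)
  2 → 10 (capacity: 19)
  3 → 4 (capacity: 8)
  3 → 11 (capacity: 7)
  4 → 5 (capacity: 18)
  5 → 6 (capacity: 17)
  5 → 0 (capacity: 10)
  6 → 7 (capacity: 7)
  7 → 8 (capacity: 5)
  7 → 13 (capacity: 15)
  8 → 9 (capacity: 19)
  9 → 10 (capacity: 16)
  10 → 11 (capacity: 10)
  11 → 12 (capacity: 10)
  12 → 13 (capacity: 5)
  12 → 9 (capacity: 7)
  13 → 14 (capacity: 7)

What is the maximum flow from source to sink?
Maximum flow = 5

Max flow: 5

Flow assignment:
  0 → 1: 5/5
  1 → 2: 5/18
  2 → 3: 5/20
  3 → 11: 5/7
  11 → 12: 5/10
  12 → 13: 5/5
  13 → 14: 5/7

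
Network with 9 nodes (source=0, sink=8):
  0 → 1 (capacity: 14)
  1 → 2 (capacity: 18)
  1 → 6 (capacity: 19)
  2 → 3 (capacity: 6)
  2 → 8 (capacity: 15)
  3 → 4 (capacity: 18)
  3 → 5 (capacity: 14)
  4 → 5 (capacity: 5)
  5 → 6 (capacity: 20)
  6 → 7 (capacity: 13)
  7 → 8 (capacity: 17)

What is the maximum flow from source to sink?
Maximum flow = 14

Max flow: 14

Flow assignment:
  0 → 1: 14/14
  1 → 2: 14/18
  2 → 8: 14/15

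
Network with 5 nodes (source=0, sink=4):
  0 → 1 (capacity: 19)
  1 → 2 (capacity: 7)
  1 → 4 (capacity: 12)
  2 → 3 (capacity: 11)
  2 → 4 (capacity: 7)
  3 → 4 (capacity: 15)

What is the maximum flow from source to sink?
Maximum flow = 19

Max flow: 19

Flow assignment:
  0 → 1: 19/19
  1 → 2: 7/7
  1 → 4: 12/12
  2 → 4: 7/7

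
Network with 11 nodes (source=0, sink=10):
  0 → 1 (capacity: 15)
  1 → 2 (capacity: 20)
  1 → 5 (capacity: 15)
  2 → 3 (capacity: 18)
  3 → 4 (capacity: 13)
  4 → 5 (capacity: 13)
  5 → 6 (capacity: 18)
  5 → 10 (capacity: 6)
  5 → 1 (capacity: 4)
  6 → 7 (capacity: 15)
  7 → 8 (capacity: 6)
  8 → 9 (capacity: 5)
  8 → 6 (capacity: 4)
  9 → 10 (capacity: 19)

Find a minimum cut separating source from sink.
Min cut value = 11, edges: (5,10), (8,9)

Min cut value: 11
Partition: S = [0, 1, 2, 3, 4, 5, 6, 7, 8], T = [9, 10]
Cut edges: (5,10), (8,9)

By max-flow min-cut theorem, max flow = min cut = 11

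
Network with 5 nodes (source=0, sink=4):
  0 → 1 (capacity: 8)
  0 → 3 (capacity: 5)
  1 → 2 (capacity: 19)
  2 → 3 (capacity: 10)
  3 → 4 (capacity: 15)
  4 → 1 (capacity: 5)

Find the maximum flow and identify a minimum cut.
Max flow = 13, Min cut edges: (0,1), (0,3)

Maximum flow: 13
Minimum cut: (0,1), (0,3)
Partition: S = [0], T = [1, 2, 3, 4]

Max-flow min-cut theorem verified: both equal 13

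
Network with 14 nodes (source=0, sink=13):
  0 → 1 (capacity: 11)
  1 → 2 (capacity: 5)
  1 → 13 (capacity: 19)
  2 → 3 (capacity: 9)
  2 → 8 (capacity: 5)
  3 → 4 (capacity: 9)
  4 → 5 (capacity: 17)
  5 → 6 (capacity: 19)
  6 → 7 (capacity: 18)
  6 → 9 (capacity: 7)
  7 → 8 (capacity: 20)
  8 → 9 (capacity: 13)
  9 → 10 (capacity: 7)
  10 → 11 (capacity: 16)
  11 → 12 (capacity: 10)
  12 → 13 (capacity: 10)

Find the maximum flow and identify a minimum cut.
Max flow = 11, Min cut edges: (0,1)

Maximum flow: 11
Minimum cut: (0,1)
Partition: S = [0], T = [1, 2, 3, 4, 5, 6, 7, 8, 9, 10, 11, 12, 13]

Max-flow min-cut theorem verified: both equal 11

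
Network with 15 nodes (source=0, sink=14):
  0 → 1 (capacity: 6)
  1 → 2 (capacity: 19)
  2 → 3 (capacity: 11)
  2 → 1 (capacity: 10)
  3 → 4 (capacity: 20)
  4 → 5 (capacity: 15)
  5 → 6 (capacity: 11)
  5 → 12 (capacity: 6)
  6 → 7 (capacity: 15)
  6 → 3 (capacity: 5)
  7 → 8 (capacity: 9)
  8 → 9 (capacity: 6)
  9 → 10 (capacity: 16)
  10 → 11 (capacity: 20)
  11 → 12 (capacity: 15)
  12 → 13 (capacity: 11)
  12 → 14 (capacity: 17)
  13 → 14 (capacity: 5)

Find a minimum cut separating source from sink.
Min cut value = 6, edges: (0,1)

Min cut value: 6
Partition: S = [0], T = [1, 2, 3, 4, 5, 6, 7, 8, 9, 10, 11, 12, 13, 14]
Cut edges: (0,1)

By max-flow min-cut theorem, max flow = min cut = 6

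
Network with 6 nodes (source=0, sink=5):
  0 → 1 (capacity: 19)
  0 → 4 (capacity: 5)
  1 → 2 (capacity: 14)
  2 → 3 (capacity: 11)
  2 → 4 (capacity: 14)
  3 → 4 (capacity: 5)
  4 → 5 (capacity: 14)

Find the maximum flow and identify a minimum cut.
Max flow = 14, Min cut edges: (4,5)

Maximum flow: 14
Minimum cut: (4,5)
Partition: S = [0, 1, 2, 3, 4], T = [5]

Max-flow min-cut theorem verified: both equal 14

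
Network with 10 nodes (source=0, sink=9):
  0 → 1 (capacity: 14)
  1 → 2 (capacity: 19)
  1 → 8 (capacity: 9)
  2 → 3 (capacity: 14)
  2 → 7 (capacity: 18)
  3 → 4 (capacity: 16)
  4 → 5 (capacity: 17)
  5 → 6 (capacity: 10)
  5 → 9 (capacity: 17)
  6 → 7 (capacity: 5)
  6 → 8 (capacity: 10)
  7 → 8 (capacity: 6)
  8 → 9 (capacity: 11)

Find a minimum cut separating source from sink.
Min cut value = 14, edges: (0,1)

Min cut value: 14
Partition: S = [0], T = [1, 2, 3, 4, 5, 6, 7, 8, 9]
Cut edges: (0,1)

By max-flow min-cut theorem, max flow = min cut = 14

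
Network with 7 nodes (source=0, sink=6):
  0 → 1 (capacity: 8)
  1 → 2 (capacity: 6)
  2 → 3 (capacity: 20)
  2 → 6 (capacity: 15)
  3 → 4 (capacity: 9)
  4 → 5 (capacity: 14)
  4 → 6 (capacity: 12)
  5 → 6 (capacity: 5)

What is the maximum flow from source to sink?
Maximum flow = 6

Max flow: 6

Flow assignment:
  0 → 1: 6/8
  1 → 2: 6/6
  2 → 6: 6/15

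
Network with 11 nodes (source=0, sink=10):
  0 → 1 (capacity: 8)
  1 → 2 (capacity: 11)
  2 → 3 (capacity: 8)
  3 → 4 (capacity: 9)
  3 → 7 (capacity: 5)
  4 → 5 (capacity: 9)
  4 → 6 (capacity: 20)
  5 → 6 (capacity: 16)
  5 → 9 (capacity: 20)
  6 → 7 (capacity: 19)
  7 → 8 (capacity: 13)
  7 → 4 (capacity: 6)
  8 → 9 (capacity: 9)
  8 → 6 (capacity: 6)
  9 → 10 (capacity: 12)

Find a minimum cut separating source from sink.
Min cut value = 8, edges: (2,3)

Min cut value: 8
Partition: S = [0, 1, 2], T = [3, 4, 5, 6, 7, 8, 9, 10]
Cut edges: (2,3)

By max-flow min-cut theorem, max flow = min cut = 8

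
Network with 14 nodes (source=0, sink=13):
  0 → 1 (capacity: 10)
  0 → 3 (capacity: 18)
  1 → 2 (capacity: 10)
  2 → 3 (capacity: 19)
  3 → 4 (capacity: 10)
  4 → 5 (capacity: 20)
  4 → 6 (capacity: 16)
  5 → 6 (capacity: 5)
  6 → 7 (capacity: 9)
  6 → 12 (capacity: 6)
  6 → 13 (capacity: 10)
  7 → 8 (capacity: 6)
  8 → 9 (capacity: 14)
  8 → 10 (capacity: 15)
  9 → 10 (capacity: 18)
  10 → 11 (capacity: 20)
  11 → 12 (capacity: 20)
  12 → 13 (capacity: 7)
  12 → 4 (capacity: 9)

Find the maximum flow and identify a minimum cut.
Max flow = 10, Min cut edges: (3,4)

Maximum flow: 10
Minimum cut: (3,4)
Partition: S = [0, 1, 2, 3], T = [4, 5, 6, 7, 8, 9, 10, 11, 12, 13]

Max-flow min-cut theorem verified: both equal 10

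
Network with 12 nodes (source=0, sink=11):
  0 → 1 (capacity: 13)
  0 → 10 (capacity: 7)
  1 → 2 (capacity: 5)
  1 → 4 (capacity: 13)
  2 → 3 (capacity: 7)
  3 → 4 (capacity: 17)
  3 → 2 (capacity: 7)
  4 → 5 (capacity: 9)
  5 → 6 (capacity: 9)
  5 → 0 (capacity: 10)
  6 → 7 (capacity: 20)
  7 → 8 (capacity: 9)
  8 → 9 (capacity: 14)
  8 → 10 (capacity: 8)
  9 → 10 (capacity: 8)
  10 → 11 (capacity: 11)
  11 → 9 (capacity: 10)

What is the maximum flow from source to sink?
Maximum flow = 11

Max flow: 11

Flow assignment:
  0 → 1: 9/13
  0 → 10: 2/7
  1 → 4: 9/13
  4 → 5: 9/9
  5 → 6: 9/9
  6 → 7: 9/20
  7 → 8: 9/9
  8 → 9: 1/14
  8 → 10: 8/8
  9 → 10: 1/8
  10 → 11: 11/11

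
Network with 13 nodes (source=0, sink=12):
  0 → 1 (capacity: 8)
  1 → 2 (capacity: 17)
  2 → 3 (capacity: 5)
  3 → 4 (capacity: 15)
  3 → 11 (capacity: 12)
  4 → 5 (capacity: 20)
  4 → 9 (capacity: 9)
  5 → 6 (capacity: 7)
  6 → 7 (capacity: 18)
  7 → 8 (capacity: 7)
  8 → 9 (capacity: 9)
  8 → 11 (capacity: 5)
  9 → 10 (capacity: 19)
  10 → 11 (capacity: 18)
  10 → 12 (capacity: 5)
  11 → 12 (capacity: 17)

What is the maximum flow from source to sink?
Maximum flow = 5

Max flow: 5

Flow assignment:
  0 → 1: 5/8
  1 → 2: 5/17
  2 → 3: 5/5
  3 → 11: 5/12
  11 → 12: 5/17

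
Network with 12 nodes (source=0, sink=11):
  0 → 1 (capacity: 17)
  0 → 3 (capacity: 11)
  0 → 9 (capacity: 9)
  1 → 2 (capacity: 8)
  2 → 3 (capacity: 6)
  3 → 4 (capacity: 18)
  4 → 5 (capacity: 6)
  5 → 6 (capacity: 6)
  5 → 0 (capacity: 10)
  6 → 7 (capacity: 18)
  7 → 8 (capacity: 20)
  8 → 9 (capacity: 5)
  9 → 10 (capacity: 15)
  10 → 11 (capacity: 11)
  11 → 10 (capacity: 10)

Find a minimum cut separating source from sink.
Min cut value = 11, edges: (10,11)

Min cut value: 11
Partition: S = [0, 1, 2, 3, 4, 5, 6, 7, 8, 9, 10], T = [11]
Cut edges: (10,11)

By max-flow min-cut theorem, max flow = min cut = 11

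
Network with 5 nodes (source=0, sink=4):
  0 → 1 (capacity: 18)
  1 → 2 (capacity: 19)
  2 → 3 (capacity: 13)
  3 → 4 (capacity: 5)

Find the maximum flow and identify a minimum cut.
Max flow = 5, Min cut edges: (3,4)

Maximum flow: 5
Minimum cut: (3,4)
Partition: S = [0, 1, 2, 3], T = [4]

Max-flow min-cut theorem verified: both equal 5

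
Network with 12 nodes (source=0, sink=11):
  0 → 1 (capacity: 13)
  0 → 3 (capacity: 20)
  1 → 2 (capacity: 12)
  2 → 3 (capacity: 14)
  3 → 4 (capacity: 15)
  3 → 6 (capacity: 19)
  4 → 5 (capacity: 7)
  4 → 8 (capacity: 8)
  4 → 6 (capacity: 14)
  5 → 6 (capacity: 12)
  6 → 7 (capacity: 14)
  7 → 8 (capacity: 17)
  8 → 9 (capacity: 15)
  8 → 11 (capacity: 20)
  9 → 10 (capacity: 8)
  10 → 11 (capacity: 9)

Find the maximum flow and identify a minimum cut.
Max flow = 22, Min cut edges: (4,8), (6,7)

Maximum flow: 22
Minimum cut: (4,8), (6,7)
Partition: S = [0, 1, 2, 3, 4, 5, 6], T = [7, 8, 9, 10, 11]

Max-flow min-cut theorem verified: both equal 22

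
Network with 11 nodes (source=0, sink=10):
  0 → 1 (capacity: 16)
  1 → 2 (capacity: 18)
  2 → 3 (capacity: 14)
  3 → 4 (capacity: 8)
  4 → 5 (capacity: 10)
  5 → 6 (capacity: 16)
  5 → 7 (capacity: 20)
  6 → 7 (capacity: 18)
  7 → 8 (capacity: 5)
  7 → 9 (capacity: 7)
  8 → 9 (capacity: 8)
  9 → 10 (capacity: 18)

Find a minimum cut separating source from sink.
Min cut value = 8, edges: (3,4)

Min cut value: 8
Partition: S = [0, 1, 2, 3], T = [4, 5, 6, 7, 8, 9, 10]
Cut edges: (3,4)

By max-flow min-cut theorem, max flow = min cut = 8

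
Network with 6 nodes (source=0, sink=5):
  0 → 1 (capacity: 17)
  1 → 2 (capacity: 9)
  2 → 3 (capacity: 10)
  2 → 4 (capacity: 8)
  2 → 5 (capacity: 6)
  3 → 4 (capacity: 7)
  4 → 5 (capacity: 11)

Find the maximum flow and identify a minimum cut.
Max flow = 9, Min cut edges: (1,2)

Maximum flow: 9
Minimum cut: (1,2)
Partition: S = [0, 1], T = [2, 3, 4, 5]

Max-flow min-cut theorem verified: both equal 9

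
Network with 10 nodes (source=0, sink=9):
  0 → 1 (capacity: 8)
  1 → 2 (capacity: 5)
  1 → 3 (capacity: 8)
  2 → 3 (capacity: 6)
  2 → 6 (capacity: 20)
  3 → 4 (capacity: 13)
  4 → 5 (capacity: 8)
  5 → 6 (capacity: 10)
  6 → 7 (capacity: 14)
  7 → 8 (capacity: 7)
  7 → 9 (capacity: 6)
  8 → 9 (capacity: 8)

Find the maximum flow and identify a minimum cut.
Max flow = 8, Min cut edges: (0,1)

Maximum flow: 8
Minimum cut: (0,1)
Partition: S = [0], T = [1, 2, 3, 4, 5, 6, 7, 8, 9]

Max-flow min-cut theorem verified: both equal 8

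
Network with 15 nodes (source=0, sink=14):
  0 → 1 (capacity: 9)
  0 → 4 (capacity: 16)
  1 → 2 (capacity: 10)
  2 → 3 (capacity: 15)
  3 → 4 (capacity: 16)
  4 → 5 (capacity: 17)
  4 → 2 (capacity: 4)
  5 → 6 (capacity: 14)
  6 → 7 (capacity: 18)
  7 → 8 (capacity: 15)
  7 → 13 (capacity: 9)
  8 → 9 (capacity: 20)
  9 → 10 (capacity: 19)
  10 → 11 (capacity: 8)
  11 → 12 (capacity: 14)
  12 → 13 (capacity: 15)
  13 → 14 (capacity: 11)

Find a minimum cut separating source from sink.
Min cut value = 11, edges: (13,14)

Min cut value: 11
Partition: S = [0, 1, 2, 3, 4, 5, 6, 7, 8, 9, 10, 11, 12, 13], T = [14]
Cut edges: (13,14)

By max-flow min-cut theorem, max flow = min cut = 11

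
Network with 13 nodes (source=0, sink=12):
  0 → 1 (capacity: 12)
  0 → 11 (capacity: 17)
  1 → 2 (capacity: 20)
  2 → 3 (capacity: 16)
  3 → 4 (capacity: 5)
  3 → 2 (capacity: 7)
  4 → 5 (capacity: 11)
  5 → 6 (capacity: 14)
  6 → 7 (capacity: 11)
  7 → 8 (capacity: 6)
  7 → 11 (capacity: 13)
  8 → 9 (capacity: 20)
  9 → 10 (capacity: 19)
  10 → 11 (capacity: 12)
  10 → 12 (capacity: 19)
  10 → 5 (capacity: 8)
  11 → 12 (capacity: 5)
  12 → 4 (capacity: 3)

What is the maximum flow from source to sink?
Maximum flow = 10

Max flow: 10

Flow assignment:
  0 → 1: 5/12
  0 → 11: 5/17
  1 → 2: 5/20
  2 → 3: 5/16
  3 → 4: 5/5
  4 → 5: 5/11
  5 → 6: 5/14
  6 → 7: 5/11
  7 → 8: 5/6
  8 → 9: 5/20
  9 → 10: 5/19
  10 → 12: 5/19
  11 → 12: 5/5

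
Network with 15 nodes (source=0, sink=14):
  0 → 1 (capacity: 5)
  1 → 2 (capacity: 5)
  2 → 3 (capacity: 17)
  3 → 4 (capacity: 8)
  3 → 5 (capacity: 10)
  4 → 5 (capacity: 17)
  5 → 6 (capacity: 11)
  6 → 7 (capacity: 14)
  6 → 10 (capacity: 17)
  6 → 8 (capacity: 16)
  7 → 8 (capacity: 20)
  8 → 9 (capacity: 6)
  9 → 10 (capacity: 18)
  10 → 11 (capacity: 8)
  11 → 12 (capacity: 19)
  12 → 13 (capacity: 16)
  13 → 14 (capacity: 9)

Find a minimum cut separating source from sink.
Min cut value = 5, edges: (1,2)

Min cut value: 5
Partition: S = [0, 1], T = [2, 3, 4, 5, 6, 7, 8, 9, 10, 11, 12, 13, 14]
Cut edges: (1,2)

By max-flow min-cut theorem, max flow = min cut = 5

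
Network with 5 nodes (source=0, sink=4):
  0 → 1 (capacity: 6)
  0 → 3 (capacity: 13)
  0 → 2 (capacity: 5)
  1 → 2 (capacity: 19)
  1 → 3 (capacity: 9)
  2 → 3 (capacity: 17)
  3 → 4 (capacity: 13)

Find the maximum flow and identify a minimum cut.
Max flow = 13, Min cut edges: (3,4)

Maximum flow: 13
Minimum cut: (3,4)
Partition: S = [0, 1, 2, 3], T = [4]

Max-flow min-cut theorem verified: both equal 13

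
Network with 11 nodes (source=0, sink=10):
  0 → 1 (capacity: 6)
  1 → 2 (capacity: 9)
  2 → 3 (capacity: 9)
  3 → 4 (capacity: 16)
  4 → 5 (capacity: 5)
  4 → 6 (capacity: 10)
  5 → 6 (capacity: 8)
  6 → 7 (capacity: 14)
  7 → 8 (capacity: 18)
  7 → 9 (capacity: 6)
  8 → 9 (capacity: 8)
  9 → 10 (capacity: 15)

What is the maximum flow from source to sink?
Maximum flow = 6

Max flow: 6

Flow assignment:
  0 → 1: 6/6
  1 → 2: 6/9
  2 → 3: 6/9
  3 → 4: 6/16
  4 → 6: 6/10
  6 → 7: 6/14
  7 → 9: 6/6
  9 → 10: 6/15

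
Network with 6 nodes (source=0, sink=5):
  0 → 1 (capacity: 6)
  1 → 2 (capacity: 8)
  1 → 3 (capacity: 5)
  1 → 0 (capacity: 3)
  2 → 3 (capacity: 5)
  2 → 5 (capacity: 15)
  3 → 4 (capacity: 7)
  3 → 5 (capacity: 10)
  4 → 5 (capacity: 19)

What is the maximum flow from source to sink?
Maximum flow = 6

Max flow: 6

Flow assignment:
  0 → 1: 6/6
  1 → 2: 6/8
  2 → 5: 6/15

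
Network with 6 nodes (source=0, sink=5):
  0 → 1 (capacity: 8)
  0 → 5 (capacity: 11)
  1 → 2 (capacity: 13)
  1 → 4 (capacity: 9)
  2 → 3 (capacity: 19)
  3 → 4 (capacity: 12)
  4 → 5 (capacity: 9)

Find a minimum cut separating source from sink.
Min cut value = 19, edges: (0,1), (0,5)

Min cut value: 19
Partition: S = [0], T = [1, 2, 3, 4, 5]
Cut edges: (0,1), (0,5)

By max-flow min-cut theorem, max flow = min cut = 19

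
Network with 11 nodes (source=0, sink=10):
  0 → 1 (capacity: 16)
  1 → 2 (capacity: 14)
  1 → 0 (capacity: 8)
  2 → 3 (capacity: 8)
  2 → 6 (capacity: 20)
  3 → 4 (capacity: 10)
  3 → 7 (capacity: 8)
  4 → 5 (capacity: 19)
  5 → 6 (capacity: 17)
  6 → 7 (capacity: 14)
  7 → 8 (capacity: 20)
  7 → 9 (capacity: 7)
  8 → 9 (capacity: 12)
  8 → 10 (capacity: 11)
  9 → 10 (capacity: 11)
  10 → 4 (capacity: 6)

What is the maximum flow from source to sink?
Maximum flow = 14

Max flow: 14

Flow assignment:
  0 → 1: 14/16
  1 → 2: 14/14
  2 → 3: 8/8
  2 → 6: 6/20
  3 → 7: 8/8
  6 → 7: 6/14
  7 → 8: 14/20
  8 → 9: 3/12
  8 → 10: 11/11
  9 → 10: 3/11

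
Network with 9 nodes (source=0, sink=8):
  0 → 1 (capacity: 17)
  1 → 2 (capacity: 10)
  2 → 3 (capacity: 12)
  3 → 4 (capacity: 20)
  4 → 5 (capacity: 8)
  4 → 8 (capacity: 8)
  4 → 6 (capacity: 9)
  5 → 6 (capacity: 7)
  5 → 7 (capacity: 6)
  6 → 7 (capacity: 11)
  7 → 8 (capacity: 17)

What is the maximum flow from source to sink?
Maximum flow = 10

Max flow: 10

Flow assignment:
  0 → 1: 10/17
  1 → 2: 10/10
  2 → 3: 10/12
  3 → 4: 10/20
  4 → 5: 2/8
  4 → 8: 8/8
  5 → 7: 2/6
  7 → 8: 2/17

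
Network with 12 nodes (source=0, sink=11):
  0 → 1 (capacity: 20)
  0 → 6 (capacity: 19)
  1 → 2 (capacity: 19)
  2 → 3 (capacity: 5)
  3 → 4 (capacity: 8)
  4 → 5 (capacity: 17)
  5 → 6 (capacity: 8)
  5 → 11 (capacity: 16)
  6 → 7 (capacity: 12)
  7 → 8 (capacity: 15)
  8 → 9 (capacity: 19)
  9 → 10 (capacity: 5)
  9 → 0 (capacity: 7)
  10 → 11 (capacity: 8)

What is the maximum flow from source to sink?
Maximum flow = 10

Max flow: 10

Flow assignment:
  0 → 1: 5/20
  0 → 6: 12/19
  1 → 2: 5/19
  2 → 3: 5/5
  3 → 4: 5/8
  4 → 5: 5/17
  5 → 11: 5/16
  6 → 7: 12/12
  7 → 8: 12/15
  8 → 9: 12/19
  9 → 10: 5/5
  9 → 0: 7/7
  10 → 11: 5/8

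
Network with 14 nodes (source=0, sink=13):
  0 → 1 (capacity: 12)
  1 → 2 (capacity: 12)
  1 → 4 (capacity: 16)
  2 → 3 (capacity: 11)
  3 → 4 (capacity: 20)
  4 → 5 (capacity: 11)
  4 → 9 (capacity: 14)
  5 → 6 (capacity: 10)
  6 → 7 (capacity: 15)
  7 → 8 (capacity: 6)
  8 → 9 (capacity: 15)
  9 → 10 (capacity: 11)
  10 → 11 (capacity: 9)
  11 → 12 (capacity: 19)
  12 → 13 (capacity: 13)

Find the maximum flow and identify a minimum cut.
Max flow = 9, Min cut edges: (10,11)

Maximum flow: 9
Minimum cut: (10,11)
Partition: S = [0, 1, 2, 3, 4, 5, 6, 7, 8, 9, 10], T = [11, 12, 13]

Max-flow min-cut theorem verified: both equal 9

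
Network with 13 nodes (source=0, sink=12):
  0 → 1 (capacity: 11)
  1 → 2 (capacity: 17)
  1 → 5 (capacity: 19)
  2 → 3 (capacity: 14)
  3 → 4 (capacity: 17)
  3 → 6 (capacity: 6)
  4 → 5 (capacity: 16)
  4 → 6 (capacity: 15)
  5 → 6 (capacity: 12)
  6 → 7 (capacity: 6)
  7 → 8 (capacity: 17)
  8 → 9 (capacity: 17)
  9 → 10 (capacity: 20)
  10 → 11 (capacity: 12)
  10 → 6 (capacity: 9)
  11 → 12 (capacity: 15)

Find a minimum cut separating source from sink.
Min cut value = 6, edges: (6,7)

Min cut value: 6
Partition: S = [0, 1, 2, 3, 4, 5, 6], T = [7, 8, 9, 10, 11, 12]
Cut edges: (6,7)

By max-flow min-cut theorem, max flow = min cut = 6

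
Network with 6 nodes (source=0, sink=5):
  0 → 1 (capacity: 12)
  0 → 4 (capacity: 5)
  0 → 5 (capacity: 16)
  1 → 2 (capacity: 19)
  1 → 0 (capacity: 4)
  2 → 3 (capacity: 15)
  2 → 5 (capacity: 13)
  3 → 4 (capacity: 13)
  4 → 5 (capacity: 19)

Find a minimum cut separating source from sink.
Min cut value = 33, edges: (0,1), (0,4), (0,5)

Min cut value: 33
Partition: S = [0], T = [1, 2, 3, 4, 5]
Cut edges: (0,1), (0,4), (0,5)

By max-flow min-cut theorem, max flow = min cut = 33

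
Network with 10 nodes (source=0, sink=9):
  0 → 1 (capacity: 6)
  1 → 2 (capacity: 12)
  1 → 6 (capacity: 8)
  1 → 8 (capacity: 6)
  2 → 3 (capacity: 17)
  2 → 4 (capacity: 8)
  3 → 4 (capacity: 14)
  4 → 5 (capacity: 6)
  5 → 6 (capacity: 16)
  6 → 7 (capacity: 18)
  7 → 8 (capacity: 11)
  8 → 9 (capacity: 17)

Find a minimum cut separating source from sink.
Min cut value = 6, edges: (0,1)

Min cut value: 6
Partition: S = [0], T = [1, 2, 3, 4, 5, 6, 7, 8, 9]
Cut edges: (0,1)

By max-flow min-cut theorem, max flow = min cut = 6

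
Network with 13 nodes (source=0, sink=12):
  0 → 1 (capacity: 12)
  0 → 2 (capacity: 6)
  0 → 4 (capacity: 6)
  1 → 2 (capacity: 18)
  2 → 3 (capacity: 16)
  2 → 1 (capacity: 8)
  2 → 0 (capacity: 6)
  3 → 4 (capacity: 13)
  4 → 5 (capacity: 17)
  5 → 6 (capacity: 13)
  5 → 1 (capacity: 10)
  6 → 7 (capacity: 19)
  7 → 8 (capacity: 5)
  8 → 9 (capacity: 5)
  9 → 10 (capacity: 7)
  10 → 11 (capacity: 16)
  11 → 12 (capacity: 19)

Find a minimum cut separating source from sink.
Min cut value = 5, edges: (8,9)

Min cut value: 5
Partition: S = [0, 1, 2, 3, 4, 5, 6, 7, 8], T = [9, 10, 11, 12]
Cut edges: (8,9)

By max-flow min-cut theorem, max flow = min cut = 5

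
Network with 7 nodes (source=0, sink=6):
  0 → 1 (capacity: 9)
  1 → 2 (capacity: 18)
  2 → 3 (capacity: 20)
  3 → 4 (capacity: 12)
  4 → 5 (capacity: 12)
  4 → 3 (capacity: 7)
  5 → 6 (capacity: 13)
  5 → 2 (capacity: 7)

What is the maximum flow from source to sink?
Maximum flow = 9

Max flow: 9

Flow assignment:
  0 → 1: 9/9
  1 → 2: 9/18
  2 → 3: 9/20
  3 → 4: 9/12
  4 → 5: 9/12
  5 → 6: 9/13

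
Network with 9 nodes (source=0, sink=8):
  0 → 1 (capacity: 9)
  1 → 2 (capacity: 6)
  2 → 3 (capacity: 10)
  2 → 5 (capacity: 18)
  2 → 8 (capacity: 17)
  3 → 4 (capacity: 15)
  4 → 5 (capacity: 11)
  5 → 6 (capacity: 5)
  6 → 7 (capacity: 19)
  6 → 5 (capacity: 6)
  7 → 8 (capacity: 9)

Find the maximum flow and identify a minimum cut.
Max flow = 6, Min cut edges: (1,2)

Maximum flow: 6
Minimum cut: (1,2)
Partition: S = [0, 1], T = [2, 3, 4, 5, 6, 7, 8]

Max-flow min-cut theorem verified: both equal 6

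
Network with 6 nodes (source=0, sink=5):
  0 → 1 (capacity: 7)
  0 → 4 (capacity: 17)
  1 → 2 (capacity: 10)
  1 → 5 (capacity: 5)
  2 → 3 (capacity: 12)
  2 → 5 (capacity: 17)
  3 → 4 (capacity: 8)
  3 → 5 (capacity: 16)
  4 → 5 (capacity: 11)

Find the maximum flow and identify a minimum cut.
Max flow = 18, Min cut edges: (0,1), (4,5)

Maximum flow: 18
Minimum cut: (0,1), (4,5)
Partition: S = [0, 4], T = [1, 2, 3, 5]

Max-flow min-cut theorem verified: both equal 18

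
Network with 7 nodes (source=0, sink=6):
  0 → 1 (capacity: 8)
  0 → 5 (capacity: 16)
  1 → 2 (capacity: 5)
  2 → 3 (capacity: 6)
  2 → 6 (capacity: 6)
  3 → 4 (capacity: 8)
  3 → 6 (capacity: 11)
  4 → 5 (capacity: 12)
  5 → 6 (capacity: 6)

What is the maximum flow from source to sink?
Maximum flow = 11

Max flow: 11

Flow assignment:
  0 → 1: 5/8
  0 → 5: 6/16
  1 → 2: 5/5
  2 → 6: 5/6
  5 → 6: 6/6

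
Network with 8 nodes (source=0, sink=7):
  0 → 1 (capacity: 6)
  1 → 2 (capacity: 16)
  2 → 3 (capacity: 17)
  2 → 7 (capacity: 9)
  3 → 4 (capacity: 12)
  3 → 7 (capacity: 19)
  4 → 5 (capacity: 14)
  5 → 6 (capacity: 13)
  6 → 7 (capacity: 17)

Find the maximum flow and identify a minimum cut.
Max flow = 6, Min cut edges: (0,1)

Maximum flow: 6
Minimum cut: (0,1)
Partition: S = [0], T = [1, 2, 3, 4, 5, 6, 7]

Max-flow min-cut theorem verified: both equal 6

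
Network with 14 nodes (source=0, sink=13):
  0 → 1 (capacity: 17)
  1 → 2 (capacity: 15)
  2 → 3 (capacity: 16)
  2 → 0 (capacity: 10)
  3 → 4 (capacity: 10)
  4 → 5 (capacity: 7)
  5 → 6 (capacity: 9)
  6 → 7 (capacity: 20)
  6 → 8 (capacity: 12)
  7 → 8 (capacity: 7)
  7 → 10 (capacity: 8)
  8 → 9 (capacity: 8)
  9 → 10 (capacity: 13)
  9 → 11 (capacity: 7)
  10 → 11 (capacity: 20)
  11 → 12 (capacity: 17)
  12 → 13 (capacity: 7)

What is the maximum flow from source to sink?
Maximum flow = 7

Max flow: 7

Flow assignment:
  0 → 1: 15/17
  1 → 2: 15/15
  2 → 3: 7/16
  2 → 0: 8/10
  3 → 4: 7/10
  4 → 5: 7/7
  5 → 6: 7/9
  6 → 7: 7/20
  7 → 10: 7/8
  10 → 11: 7/20
  11 → 12: 7/17
  12 → 13: 7/7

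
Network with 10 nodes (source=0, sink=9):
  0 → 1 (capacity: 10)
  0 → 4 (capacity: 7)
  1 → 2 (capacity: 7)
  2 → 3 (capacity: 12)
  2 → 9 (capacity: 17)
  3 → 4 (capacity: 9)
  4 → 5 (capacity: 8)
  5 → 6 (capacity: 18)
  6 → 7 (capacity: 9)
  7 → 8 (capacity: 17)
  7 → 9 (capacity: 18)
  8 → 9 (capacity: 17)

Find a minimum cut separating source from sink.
Min cut value = 14, edges: (0,4), (1,2)

Min cut value: 14
Partition: S = [0, 1], T = [2, 3, 4, 5, 6, 7, 8, 9]
Cut edges: (0,4), (1,2)

By max-flow min-cut theorem, max flow = min cut = 14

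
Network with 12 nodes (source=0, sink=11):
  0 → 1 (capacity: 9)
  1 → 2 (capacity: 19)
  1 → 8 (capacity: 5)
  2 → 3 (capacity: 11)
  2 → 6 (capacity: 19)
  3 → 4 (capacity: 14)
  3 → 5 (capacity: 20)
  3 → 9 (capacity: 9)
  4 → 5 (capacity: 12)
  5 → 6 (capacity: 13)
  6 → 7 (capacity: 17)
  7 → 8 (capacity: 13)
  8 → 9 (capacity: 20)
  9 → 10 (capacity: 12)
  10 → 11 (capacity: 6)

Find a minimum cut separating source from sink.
Min cut value = 6, edges: (10,11)

Min cut value: 6
Partition: S = [0, 1, 2, 3, 4, 5, 6, 7, 8, 9, 10], T = [11]
Cut edges: (10,11)

By max-flow min-cut theorem, max flow = min cut = 6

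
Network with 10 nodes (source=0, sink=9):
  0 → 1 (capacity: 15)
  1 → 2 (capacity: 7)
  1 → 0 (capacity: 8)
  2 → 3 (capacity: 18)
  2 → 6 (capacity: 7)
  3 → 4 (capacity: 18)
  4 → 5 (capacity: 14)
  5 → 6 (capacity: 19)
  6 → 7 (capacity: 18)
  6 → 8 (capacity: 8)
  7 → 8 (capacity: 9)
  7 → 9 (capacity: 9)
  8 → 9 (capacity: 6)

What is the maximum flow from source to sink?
Maximum flow = 7

Max flow: 7

Flow assignment:
  0 → 1: 7/15
  1 → 2: 7/7
  2 → 6: 7/7
  6 → 7: 7/18
  7 → 9: 7/9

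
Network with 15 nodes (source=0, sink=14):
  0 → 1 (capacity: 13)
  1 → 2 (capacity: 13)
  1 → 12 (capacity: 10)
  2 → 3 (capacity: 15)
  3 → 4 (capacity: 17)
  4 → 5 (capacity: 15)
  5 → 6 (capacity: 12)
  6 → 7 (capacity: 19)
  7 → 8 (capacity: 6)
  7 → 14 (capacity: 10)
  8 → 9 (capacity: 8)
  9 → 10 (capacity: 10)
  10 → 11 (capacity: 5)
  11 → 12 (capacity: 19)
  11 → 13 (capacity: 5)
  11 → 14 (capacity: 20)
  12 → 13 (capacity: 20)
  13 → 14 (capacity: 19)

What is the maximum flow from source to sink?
Maximum flow = 13

Max flow: 13

Flow assignment:
  0 → 1: 13/13
  1 → 2: 3/13
  1 → 12: 10/10
  2 → 3: 3/15
  3 → 4: 3/17
  4 → 5: 3/15
  5 → 6: 3/12
  6 → 7: 3/19
  7 → 14: 3/10
  12 → 13: 10/20
  13 → 14: 10/19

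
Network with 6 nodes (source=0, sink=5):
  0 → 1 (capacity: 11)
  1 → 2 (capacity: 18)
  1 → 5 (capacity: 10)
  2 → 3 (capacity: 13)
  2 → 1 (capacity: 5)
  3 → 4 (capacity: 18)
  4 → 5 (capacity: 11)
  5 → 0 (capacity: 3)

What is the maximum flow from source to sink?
Maximum flow = 11

Max flow: 11

Flow assignment:
  0 → 1: 11/11
  1 → 2: 1/18
  1 → 5: 10/10
  2 → 3: 1/13
  3 → 4: 1/18
  4 → 5: 1/11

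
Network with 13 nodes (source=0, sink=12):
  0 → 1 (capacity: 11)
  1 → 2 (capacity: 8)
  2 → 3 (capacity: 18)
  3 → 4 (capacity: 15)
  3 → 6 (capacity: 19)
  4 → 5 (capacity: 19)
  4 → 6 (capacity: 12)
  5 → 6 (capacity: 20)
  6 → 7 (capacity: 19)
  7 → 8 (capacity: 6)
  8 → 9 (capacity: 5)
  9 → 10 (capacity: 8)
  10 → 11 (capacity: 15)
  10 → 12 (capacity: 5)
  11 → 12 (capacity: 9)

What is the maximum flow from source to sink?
Maximum flow = 5

Max flow: 5

Flow assignment:
  0 → 1: 5/11
  1 → 2: 5/8
  2 → 3: 5/18
  3 → 6: 5/19
  6 → 7: 5/19
  7 → 8: 5/6
  8 → 9: 5/5
  9 → 10: 5/8
  10 → 12: 5/5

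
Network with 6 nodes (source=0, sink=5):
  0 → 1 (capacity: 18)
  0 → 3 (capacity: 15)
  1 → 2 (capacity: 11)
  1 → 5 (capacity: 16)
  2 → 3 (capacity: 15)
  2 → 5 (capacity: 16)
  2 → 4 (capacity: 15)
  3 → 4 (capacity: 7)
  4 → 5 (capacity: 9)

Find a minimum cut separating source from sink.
Min cut value = 25, edges: (0,1), (3,4)

Min cut value: 25
Partition: S = [0, 3], T = [1, 2, 4, 5]
Cut edges: (0,1), (3,4)

By max-flow min-cut theorem, max flow = min cut = 25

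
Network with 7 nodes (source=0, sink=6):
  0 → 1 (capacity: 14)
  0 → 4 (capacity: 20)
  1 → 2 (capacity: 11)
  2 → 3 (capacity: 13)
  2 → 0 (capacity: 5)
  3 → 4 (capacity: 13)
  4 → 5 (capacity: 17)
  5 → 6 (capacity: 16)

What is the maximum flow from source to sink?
Maximum flow = 16

Max flow: 16

Flow assignment:
  0 → 1: 11/14
  0 → 4: 5/20
  1 → 2: 11/11
  2 → 3: 11/13
  3 → 4: 11/13
  4 → 5: 16/17
  5 → 6: 16/16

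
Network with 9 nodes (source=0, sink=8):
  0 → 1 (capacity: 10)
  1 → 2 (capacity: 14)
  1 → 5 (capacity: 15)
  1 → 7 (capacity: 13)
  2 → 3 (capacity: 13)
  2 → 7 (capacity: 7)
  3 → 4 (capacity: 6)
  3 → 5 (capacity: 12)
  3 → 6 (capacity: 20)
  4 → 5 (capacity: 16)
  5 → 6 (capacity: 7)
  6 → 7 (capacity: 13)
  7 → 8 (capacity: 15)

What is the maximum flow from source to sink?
Maximum flow = 10

Max flow: 10

Flow assignment:
  0 → 1: 10/10
  1 → 7: 10/13
  7 → 8: 10/15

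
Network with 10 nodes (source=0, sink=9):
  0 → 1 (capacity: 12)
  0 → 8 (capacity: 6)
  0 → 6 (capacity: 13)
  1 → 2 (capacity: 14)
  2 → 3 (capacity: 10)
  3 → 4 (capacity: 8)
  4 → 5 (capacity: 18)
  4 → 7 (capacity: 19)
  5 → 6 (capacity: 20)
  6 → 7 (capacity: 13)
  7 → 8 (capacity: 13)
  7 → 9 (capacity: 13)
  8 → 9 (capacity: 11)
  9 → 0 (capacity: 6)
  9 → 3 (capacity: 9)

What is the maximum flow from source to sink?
Maximum flow = 24

Max flow: 24

Flow assignment:
  0 → 1: 8/12
  0 → 8: 3/6
  0 → 6: 13/13
  1 → 2: 8/14
  2 → 3: 8/10
  3 → 4: 8/8
  4 → 7: 8/19
  6 → 7: 13/13
  7 → 8: 8/13
  7 → 9: 13/13
  8 → 9: 11/11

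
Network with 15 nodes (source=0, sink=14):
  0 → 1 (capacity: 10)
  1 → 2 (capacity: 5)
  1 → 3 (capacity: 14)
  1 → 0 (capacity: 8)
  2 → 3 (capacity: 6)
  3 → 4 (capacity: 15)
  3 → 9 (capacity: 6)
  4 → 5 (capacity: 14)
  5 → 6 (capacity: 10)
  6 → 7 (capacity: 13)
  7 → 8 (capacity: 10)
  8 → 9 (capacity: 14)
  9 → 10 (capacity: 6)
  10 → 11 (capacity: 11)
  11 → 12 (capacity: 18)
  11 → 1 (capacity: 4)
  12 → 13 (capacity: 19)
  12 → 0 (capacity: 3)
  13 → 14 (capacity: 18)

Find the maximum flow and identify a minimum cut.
Max flow = 6, Min cut edges: (9,10)

Maximum flow: 6
Minimum cut: (9,10)
Partition: S = [0, 1, 2, 3, 4, 5, 6, 7, 8, 9], T = [10, 11, 12, 13, 14]

Max-flow min-cut theorem verified: both equal 6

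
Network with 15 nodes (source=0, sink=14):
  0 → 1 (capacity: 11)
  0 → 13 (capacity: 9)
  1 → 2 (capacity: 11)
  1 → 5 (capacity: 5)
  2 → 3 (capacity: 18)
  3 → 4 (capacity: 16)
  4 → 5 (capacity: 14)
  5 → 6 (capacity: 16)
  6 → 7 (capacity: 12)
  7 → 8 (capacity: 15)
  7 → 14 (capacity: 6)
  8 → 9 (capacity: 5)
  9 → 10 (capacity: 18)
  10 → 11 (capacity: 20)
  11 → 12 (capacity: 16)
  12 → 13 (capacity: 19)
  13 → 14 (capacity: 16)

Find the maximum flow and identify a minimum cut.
Max flow = 20, Min cut edges: (0,13), (7,14), (8,9)

Maximum flow: 20
Minimum cut: (0,13), (7,14), (8,9)
Partition: S = [0, 1, 2, 3, 4, 5, 6, 7, 8], T = [9, 10, 11, 12, 13, 14]

Max-flow min-cut theorem verified: both equal 20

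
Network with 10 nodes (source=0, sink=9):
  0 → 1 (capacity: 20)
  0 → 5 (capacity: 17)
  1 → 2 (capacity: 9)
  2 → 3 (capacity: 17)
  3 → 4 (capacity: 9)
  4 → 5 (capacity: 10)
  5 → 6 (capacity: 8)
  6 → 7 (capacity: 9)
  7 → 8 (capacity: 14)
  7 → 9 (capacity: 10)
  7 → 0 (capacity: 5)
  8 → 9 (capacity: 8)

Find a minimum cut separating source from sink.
Min cut value = 8, edges: (5,6)

Min cut value: 8
Partition: S = [0, 1, 2, 3, 4, 5], T = [6, 7, 8, 9]
Cut edges: (5,6)

By max-flow min-cut theorem, max flow = min cut = 8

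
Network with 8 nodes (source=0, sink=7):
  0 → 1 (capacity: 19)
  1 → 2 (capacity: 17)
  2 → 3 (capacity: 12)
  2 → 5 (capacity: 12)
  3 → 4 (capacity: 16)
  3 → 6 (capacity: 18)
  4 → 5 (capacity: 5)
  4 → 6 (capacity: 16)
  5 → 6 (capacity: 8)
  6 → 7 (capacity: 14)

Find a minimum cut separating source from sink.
Min cut value = 14, edges: (6,7)

Min cut value: 14
Partition: S = [0, 1, 2, 3, 4, 5, 6], T = [7]
Cut edges: (6,7)

By max-flow min-cut theorem, max flow = min cut = 14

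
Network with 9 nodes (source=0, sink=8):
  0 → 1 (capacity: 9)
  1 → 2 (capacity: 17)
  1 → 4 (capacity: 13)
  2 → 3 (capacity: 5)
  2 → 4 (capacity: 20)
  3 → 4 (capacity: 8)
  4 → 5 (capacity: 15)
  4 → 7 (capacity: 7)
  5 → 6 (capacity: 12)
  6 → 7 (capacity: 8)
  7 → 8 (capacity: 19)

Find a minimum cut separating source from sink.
Min cut value = 9, edges: (0,1)

Min cut value: 9
Partition: S = [0], T = [1, 2, 3, 4, 5, 6, 7, 8]
Cut edges: (0,1)

By max-flow min-cut theorem, max flow = min cut = 9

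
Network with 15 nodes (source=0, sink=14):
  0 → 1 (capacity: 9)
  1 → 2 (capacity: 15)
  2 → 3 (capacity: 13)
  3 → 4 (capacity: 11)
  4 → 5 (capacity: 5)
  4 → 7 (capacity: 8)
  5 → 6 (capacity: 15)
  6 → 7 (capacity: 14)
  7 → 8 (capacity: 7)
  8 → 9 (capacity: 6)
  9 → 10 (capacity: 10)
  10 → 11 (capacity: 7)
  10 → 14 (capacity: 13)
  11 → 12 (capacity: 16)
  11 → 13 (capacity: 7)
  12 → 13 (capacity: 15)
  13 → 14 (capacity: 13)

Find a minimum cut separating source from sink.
Min cut value = 6, edges: (8,9)

Min cut value: 6
Partition: S = [0, 1, 2, 3, 4, 5, 6, 7, 8], T = [9, 10, 11, 12, 13, 14]
Cut edges: (8,9)

By max-flow min-cut theorem, max flow = min cut = 6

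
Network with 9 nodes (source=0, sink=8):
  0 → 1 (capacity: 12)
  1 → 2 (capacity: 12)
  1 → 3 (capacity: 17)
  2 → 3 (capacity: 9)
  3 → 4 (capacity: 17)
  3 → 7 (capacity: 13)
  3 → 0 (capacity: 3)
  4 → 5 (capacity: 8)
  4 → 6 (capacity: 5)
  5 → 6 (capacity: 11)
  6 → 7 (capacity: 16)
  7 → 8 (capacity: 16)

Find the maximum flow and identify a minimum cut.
Max flow = 12, Min cut edges: (0,1)

Maximum flow: 12
Minimum cut: (0,1)
Partition: S = [0], T = [1, 2, 3, 4, 5, 6, 7, 8]

Max-flow min-cut theorem verified: both equal 12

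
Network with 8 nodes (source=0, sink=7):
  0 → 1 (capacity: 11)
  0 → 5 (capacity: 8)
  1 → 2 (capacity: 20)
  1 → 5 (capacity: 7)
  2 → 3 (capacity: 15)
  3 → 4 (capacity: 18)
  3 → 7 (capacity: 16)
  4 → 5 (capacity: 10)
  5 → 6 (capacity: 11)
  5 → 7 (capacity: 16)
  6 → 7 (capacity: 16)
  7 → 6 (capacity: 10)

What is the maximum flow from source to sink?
Maximum flow = 19

Max flow: 19

Flow assignment:
  0 → 1: 11/11
  0 → 5: 8/8
  1 → 2: 4/20
  1 → 5: 7/7
  2 → 3: 4/15
  3 → 7: 4/16
  5 → 7: 15/16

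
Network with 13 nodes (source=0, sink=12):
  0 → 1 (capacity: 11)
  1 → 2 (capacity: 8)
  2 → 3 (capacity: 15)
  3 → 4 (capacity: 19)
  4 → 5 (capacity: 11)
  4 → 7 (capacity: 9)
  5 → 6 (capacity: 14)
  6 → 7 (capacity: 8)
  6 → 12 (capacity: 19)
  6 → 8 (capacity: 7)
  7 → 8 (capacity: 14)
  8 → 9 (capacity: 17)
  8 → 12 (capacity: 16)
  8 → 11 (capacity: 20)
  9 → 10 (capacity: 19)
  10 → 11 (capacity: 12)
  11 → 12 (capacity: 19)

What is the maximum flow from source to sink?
Maximum flow = 8

Max flow: 8

Flow assignment:
  0 → 1: 8/11
  1 → 2: 8/8
  2 → 3: 8/15
  3 → 4: 8/19
  4 → 5: 8/11
  5 → 6: 8/14
  6 → 12: 8/19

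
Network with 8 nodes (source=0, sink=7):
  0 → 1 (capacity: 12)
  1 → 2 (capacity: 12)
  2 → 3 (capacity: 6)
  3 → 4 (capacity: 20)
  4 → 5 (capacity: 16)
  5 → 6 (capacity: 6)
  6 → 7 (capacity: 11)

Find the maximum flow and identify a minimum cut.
Max flow = 6, Min cut edges: (5,6)

Maximum flow: 6
Minimum cut: (5,6)
Partition: S = [0, 1, 2, 3, 4, 5], T = [6, 7]

Max-flow min-cut theorem verified: both equal 6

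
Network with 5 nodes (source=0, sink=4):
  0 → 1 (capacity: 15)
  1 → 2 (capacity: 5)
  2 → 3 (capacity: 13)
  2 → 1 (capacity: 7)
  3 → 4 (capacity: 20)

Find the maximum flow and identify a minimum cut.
Max flow = 5, Min cut edges: (1,2)

Maximum flow: 5
Minimum cut: (1,2)
Partition: S = [0, 1], T = [2, 3, 4]

Max-flow min-cut theorem verified: both equal 5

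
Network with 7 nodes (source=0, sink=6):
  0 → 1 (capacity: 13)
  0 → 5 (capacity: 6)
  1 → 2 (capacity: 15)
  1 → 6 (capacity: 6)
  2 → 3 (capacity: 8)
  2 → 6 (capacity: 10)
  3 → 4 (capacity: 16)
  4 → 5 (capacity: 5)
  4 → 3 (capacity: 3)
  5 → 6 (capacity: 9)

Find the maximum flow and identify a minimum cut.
Max flow = 19, Min cut edges: (0,1), (0,5)

Maximum flow: 19
Minimum cut: (0,1), (0,5)
Partition: S = [0], T = [1, 2, 3, 4, 5, 6]

Max-flow min-cut theorem verified: both equal 19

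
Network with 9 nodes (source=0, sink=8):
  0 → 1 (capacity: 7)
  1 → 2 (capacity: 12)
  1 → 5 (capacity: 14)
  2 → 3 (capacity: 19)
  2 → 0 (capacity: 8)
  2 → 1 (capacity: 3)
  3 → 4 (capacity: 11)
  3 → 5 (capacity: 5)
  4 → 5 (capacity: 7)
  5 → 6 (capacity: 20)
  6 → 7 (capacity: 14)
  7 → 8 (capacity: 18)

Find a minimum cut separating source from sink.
Min cut value = 7, edges: (0,1)

Min cut value: 7
Partition: S = [0], T = [1, 2, 3, 4, 5, 6, 7, 8]
Cut edges: (0,1)

By max-flow min-cut theorem, max flow = min cut = 7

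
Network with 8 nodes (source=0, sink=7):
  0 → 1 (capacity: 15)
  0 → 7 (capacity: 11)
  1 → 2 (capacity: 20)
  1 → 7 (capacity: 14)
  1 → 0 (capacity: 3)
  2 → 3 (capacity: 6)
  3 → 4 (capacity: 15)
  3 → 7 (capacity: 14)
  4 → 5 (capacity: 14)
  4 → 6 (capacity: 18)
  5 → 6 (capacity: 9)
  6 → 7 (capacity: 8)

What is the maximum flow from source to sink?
Maximum flow = 26

Max flow: 26

Flow assignment:
  0 → 1: 15/15
  0 → 7: 11/11
  1 → 2: 1/20
  1 → 7: 14/14
  2 → 3: 1/6
  3 → 7: 1/14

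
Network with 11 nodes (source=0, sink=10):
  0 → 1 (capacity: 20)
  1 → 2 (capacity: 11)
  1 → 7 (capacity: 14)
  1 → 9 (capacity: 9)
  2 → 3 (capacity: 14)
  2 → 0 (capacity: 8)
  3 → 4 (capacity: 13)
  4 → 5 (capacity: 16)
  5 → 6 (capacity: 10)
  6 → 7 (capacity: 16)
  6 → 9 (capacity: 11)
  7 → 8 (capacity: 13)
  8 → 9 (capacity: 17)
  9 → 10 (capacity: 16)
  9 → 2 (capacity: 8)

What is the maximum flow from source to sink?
Maximum flow = 16

Max flow: 16

Flow assignment:
  0 → 1: 20/20
  1 → 7: 11/14
  1 → 9: 9/9
  2 → 0: 4/8
  7 → 8: 11/13
  8 → 9: 11/17
  9 → 10: 16/16
  9 → 2: 4/8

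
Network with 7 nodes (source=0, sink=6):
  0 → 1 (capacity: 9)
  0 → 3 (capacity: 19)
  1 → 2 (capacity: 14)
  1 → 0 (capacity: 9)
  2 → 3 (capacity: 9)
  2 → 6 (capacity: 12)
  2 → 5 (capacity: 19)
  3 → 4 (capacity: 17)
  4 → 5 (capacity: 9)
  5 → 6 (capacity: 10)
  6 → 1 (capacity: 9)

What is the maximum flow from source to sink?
Maximum flow = 18

Max flow: 18

Flow assignment:
  0 → 1: 9/9
  0 → 3: 9/19
  1 → 2: 9/14
  2 → 6: 9/12
  3 → 4: 9/17
  4 → 5: 9/9
  5 → 6: 9/10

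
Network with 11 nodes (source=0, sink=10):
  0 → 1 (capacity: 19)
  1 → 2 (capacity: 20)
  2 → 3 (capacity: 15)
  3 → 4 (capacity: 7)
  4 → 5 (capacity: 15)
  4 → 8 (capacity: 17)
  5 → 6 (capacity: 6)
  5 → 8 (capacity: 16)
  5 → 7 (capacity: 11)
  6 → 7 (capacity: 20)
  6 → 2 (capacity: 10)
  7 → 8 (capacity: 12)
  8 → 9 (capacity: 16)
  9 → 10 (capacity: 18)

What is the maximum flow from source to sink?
Maximum flow = 7

Max flow: 7

Flow assignment:
  0 → 1: 7/19
  1 → 2: 7/20
  2 → 3: 7/15
  3 → 4: 7/7
  4 → 8: 7/17
  8 → 9: 7/16
  9 → 10: 7/18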